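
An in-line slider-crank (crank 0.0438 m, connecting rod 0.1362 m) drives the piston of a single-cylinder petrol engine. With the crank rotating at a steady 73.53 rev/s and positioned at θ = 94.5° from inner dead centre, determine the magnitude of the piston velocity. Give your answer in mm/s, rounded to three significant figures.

ω = 2π·73.5 = 462 rad/s
For an in-line slider-crank, x = r cosθ + √(L² − r² sin²θ), so v = −rω sinθ·[1 + r cosθ/√(L² − r² sin²θ)].
With r = 0.0438 m, L = 0.1362 m, θ = 94.5°: √(L² − r² sin²θ) = 0.12901 m.
v = −0.0438·462·0.99692·[1 + 0.0438·-0.07846/0.12901] = -19.636 m/s.
|v| = 19.636 m/s = 19636 mm/s.

19600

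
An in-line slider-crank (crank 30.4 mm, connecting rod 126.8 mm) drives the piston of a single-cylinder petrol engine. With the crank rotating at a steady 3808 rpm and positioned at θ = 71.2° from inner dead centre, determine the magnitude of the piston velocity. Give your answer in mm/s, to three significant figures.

ω = 2π·3808/60 = 398.8 rad/s
For an in-line slider-crank, x = r cosθ + √(L² − r² sin²θ), so v = −rω sinθ·[1 + r cosθ/√(L² − r² sin²θ)].
With r = 0.0304 m, L = 0.1268 m, θ = 71.2°: √(L² − r² sin²θ) = 0.12349 m.
v = −0.0304·398.8·0.94665·[1 + 0.0304·0.32227/0.12349] = -12.386 m/s.
|v| = 12.386 m/s = 12386 mm/s.

12400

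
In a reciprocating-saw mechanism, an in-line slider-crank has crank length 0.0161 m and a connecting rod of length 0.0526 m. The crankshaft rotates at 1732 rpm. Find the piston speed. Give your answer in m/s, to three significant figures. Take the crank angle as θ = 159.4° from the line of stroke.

0.731

ω = 2π·1732/60 = 181.4 rad/s
For an in-line slider-crank, x = r cosθ + √(L² − r² sin²θ), so v = −rω sinθ·[1 + r cosθ/√(L² − r² sin²θ)].
With r = 0.0161 m, L = 0.0526 m, θ = 159.4°: √(L² − r² sin²θ) = 0.052294 m.
v = −0.0161·181.4·0.35184·[1 + 0.0161·-0.93606/0.052294] = -0.73133 m/s.
|v| = 0.73133 m/s.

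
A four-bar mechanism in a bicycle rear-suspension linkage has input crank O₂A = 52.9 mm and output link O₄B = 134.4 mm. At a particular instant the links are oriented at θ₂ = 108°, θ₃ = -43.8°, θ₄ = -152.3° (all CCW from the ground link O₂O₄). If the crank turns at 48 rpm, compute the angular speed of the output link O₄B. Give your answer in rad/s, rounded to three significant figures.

ω₂ = 5.027 rad/s (from 48 rpm).
Differentiating the loop-closure r₂e^{iθ₂}+r₃e^{iθ₃}=r₁+r₄e^{iθ₄} gives r₂ω₂e^{iθ₂}+r₃ω₃e^{iθ₃}=r₄ω₄e^{iθ₄}.
Eliminating the other unknown: ω₄ = r₂ω₂ sin(θ₂−θ₃) / [r₄ sin(θ₄−θ₃)].
Numerator sine = +0.47255; denominator sine = -0.94832.
Result = 0.0529·5.027·(+0.47255) / (0.1344·(-0.94832)) = -0.98587 rad/s; magnitude 0.98587 rad/s.

0.986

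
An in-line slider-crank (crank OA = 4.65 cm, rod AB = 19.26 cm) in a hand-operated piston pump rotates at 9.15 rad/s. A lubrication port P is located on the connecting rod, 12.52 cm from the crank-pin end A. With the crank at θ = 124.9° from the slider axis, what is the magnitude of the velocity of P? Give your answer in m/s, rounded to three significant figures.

0.328

ω = 9.15 rad/s.  Crank-pin speed |V_A| = rω = 0.42548 m/s, perpendicular to OA.
Rod angle: sinφ = −(r/L) sinθ ⇒ φ = -11.421°; ω_rod = −rω cosθ/√(L²−r²sin²θ) = +1.2895 rad/s.
V_P = V_A + ω_rod × AP, with AP = 0.1252 m along the rod.
Components: V_Px = −rω sinθ − a·ω_rod·sinφ = -0.31699 m/s;  V_Py = rω cosθ + a·ω_rod·cosφ = -0.085189 m/s.
|V_P| = √(V_Px² + V_Py²) = 0.32823 m/s.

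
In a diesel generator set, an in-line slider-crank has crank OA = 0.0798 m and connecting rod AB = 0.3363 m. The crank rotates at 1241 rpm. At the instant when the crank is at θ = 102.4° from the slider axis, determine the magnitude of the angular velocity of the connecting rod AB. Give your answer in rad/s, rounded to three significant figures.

6.81

ω = 130 rad/s (converted from 1241 rpm).
The rod makes angle φ with the slider axis where L sinφ = r sinθ; differentiating, L cosφ·φ̇ = r ω cosθ.
L cosφ = √(L² − r² sin²θ) = 0.32714 m.
|ω_rod| = r ω |cosθ| / √(L² − r² sin²θ) = 0.0798·130·0.21474/0.32714 = 6.8072 rad/s.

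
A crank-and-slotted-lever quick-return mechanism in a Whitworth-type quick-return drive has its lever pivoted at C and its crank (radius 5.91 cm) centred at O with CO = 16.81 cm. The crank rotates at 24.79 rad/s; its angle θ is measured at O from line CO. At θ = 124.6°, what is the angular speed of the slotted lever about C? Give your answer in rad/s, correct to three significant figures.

ω = 24.79 rad/s
Crank pin A relative to C: A = (d + r cosθ, r sinθ); lever angle φ = atan2(r sinθ, d + r cosθ).
Differentiating tanφ: φ̇ = rω(d cosθ + r)/(d² + r² + 2dr cosθ).
d² + r² + 2dr cosθ = |CA|² = 0.0204677 m²;  d cosθ + r = -0.036355 m.
|ω_lever| = |0.0591·24.79·-0.036355| / 0.0204677 = 2.6023 rad/s.

2.60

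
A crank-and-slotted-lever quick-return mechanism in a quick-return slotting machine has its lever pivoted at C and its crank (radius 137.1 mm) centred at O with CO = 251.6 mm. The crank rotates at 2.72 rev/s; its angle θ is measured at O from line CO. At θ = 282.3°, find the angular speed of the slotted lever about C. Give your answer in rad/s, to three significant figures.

4.62

ω = 17.09 rad/s (from 2.72 rev/s).
Crank pin A relative to C: A = (d + r cosθ, r sinθ); lever angle φ = atan2(r sinθ, d + r cosθ).
Differentiating tanφ: φ̇ = rω(d cosθ + r)/(d² + r² + 2dr cosθ).
d² + r² + 2dr cosθ = |CA|² = 0.0967957 m²;  d cosθ + r = +0.1907 m.
|ω_lever| = |0.1371·17.09·+0.1907| / 0.0967957 = 4.6161 rad/s.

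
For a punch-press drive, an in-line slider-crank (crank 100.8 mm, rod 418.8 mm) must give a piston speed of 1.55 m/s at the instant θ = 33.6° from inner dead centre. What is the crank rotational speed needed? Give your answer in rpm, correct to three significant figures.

221

For an in-line slider-crank, |v_piston| = rω|sinθ|·[1 + r cosθ/√(L² − r² sin²θ)].
With r = 0.1008 m, L = 0.4188 m, θ = 33.6°: the bracketed kinematic factor |dx/dθ| = 0.067065 m.
ω = v/|dx/dθ| = 1.55/0.067065 = 23.112 rad/s.
N = 60ω/(2π) = 220.7 rpm.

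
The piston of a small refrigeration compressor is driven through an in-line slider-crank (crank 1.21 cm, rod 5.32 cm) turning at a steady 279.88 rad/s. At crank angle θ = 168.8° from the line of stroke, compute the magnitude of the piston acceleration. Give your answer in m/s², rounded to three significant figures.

730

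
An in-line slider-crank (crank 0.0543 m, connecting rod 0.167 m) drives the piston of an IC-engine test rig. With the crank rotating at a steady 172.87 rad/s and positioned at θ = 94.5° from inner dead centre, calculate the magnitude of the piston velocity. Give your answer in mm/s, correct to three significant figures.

ω = 172.9 rad/s
For an in-line slider-crank, x = r cosθ + √(L² − r² sin²θ), so v = −rω sinθ·[1 + r cosθ/√(L² − r² sin²θ)].
With r = 0.0543 m, L = 0.167 m, θ = 94.5°: √(L² − r² sin²θ) = 0.15798 m.
v = −0.0543·172.9·0.99692·[1 + 0.0543·-0.07846/0.15798] = -9.1055 m/s.
|v| = 9.1055 m/s = 9105.5 mm/s.

9110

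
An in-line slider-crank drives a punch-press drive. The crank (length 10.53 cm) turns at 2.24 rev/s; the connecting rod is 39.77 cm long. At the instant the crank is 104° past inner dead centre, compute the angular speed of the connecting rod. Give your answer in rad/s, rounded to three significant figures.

ω = 14.07 rad/s (converted from 2.24 rev/s).
The rod makes angle φ with the slider axis where L sinφ = r sinθ; differentiating, L cosφ·φ̇ = r ω cosθ.
L cosφ = √(L² − r² sin²θ) = 0.38435 m.
|ω_rod| = r ω |cosθ| / √(L² − r² sin²θ) = 0.1053·14.07·0.24192/0.38435 = 0.93283 rad/s.

0.933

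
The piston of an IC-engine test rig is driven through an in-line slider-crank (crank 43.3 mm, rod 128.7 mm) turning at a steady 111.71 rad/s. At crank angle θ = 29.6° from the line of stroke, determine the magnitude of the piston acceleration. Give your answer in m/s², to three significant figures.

568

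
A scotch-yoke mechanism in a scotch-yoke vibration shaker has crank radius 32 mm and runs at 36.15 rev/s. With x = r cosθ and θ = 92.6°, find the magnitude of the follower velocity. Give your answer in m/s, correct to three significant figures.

ω = 227.1 rad/s (from 36.15 rev/s).
x = r cosθ ⇒ ẋ = −rω sinθ.
|v| = rω|sinθ| = 0.032·227.1·|sin 92.6°| = 7.2609 m/s.

7.26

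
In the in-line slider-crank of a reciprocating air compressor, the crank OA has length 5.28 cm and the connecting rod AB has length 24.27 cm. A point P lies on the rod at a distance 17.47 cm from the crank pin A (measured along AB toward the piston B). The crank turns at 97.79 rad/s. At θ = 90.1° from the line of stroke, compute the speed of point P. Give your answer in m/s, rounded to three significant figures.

ω = 97.79 rad/s.  Crank-pin speed |V_A| = rω = 5.1633 m/s, perpendicular to OA.
Rod angle: sinφ = −(r/L) sinθ ⇒ φ = -12.565°; ω_rod = −rω cosθ/√(L²−r²sin²θ) = +0.038042 rad/s.
V_P = V_A + ω_rod × AP, with AP = 0.1747 m along the rod.
Components: V_Px = −rω sinθ − a·ω_rod·sinφ = -5.1619 m/s;  V_Py = rω cosθ + a·ω_rod·cosφ = -0.0025249 m/s.
|V_P| = √(V_Px² + V_Py²) = 5.1619 m/s.

5.16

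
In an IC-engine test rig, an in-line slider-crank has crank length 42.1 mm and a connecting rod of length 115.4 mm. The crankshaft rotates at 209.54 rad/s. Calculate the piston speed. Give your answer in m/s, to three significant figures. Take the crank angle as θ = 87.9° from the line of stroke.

8.94

ω = 209.5 rad/s
For an in-line slider-crank, x = r cosθ + √(L² − r² sin²θ), so v = −rω sinθ·[1 + r cosθ/√(L² − r² sin²θ)].
With r = 0.0421 m, L = 0.1154 m, θ = 87.9°: √(L² − r² sin²θ) = 0.10746 m.
v = −0.0421·209.5·0.99933·[1 + 0.0421·0.03664/0.10746] = -8.9423 m/s.
|v| = 8.9423 m/s.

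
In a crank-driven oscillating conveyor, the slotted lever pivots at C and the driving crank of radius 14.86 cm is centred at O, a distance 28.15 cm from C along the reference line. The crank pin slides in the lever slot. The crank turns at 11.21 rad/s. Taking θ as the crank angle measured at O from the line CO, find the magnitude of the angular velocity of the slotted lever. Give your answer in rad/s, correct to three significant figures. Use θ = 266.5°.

2.28

ω = 11.21 rad/s
Crank pin A relative to C: A = (d + r cosθ, r sinθ); lever angle φ = atan2(r sinθ, d + r cosθ).
Differentiating tanφ: φ̇ = rω(d cosθ + r)/(d² + r² + 2dr cosθ).
d² + r² + 2dr cosθ = |CA|² = 0.0962168 m²;  d cosθ + r = +0.13141 m.
|ω_lever| = |0.1486·11.21·+0.13141| / 0.0962168 = 2.2752 rad/s.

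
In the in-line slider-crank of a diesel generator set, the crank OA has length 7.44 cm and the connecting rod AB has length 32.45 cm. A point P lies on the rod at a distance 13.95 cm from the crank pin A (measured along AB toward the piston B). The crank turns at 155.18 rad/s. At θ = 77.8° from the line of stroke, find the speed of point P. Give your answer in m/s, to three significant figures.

11.6

ω = 155.2 rad/s.  Crank-pin speed |V_A| = rω = 11.545 m/s, perpendicular to OA.
Rod angle: sinφ = −(r/L) sinθ ⇒ φ = -12.950°; ω_rod = −rω cosθ/√(L²−r²sin²θ) = -7.7149 rad/s.
V_P = V_A + ω_rod × AP, with AP = 0.1395 m along the rod.
Components: V_Px = −rω sinθ − a·ω_rod·sinφ = -11.526 m/s;  V_Py = rω cosθ + a·ω_rod·cosφ = +1.391 m/s.
|V_P| = √(V_Px² + V_Py²) = 11.609 m/s.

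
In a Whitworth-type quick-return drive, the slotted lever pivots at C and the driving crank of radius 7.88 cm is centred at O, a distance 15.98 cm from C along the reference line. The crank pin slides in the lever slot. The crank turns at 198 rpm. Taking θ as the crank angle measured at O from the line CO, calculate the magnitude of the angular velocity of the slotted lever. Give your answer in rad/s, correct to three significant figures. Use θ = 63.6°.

5.70

ω = 20.73 rad/s (from 198 rpm).
Crank pin A relative to C: A = (d + r cosθ, r sinθ); lever angle φ = atan2(r sinθ, d + r cosθ).
Differentiating tanφ: φ̇ = rω(d cosθ + r)/(d² + r² + 2dr cosθ).
d² + r² + 2dr cosθ = |CA|² = 0.0429434 m²;  d cosθ + r = +0.14985 m.
|ω_lever| = |0.0788·20.73·+0.14985| / 0.0429434 = 5.7015 rad/s.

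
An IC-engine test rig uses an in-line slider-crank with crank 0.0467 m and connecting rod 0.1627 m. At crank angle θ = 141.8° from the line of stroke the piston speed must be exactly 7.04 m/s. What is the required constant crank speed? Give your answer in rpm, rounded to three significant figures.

3020

For an in-line slider-crank, |v_piston| = rω|sinθ|·[1 + r cosθ/√(L² − r² sin²θ)].
With r = 0.0467 m, L = 0.1627 m, θ = 141.8°: the bracketed kinematic factor |dx/dθ| = 0.02226 m.
ω = v/|dx/dθ| = 7.04/0.02226 = 316.26 rad/s.
N = 60ω/(2π) = 3020 rpm.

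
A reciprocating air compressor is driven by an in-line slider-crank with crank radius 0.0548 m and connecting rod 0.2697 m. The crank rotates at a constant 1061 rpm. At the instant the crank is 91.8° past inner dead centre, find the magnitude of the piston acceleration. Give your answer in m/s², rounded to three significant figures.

161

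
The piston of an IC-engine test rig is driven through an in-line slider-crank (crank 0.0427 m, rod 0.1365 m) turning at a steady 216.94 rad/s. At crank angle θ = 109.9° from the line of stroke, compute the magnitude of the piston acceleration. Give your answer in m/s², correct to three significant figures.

ω = 216.9 rad/s
x(θ) = r cosθ + √(L² − r² sin²θ); with ω constant, a = ω²·d²x/dθ².
d²x/dθ² = −r cosθ − r²(cos2θ)/√u − r⁴ sin²2θ/(4u^{3/2}),  u = L² − r² sin²θ = 0.0170202 m².
Substituting r = 0.0427 m, L = 0.1365 m, θ = 109.9°: d²x/dθ² = +0.025118 m.
a = ω²·d²x/dθ² = (216.9)²·(+0.025118) = +1182.1 m/s²;  |a| = 1182.1 m/s².

1180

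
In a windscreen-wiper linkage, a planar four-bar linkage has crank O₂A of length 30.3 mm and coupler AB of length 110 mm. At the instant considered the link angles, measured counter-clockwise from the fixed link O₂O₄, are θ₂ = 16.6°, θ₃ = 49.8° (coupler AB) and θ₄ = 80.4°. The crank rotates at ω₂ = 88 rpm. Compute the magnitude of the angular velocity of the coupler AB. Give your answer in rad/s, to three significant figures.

4.47

ω₂ = 9.215 rad/s (from 88 rpm).
Differentiating the loop-closure r₂e^{iθ₂}+r₃e^{iθ₃}=r₁+r₄e^{iθ₄} gives r₂ω₂e^{iθ₂}+r₃ω₃e^{iθ₃}=r₄ω₄e^{iθ₄}.
Eliminating the other unknown: ω₃ = r₂ω₂ sin(θ₄−θ₂) / [r₃ sin(θ₃−θ₄)].
Numerator sine = +0.89726; denominator sine = -0.50904.
Result = 0.0303·9.215·(+0.89726) / (0.11·(-0.50904)) = -4.4743 rad/s; magnitude 4.4743 rad/s.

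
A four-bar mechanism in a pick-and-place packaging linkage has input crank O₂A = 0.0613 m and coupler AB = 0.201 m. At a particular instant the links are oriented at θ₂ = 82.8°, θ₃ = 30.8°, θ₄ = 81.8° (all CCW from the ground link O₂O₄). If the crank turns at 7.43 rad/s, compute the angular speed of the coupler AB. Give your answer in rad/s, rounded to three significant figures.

ω₂ = 7.43 rad/s
Differentiating the loop-closure r₂e^{iθ₂}+r₃e^{iθ₃}=r₁+r₄e^{iθ₄} gives r₂ω₂e^{iθ₂}+r₃ω₃e^{iθ₃}=r₄ω₄e^{iθ₄}.
Eliminating the other unknown: ω₃ = r₂ω₂ sin(θ₄−θ₂) / [r₃ sin(θ₃−θ₄)].
Numerator sine = -0.01745; denominator sine = -0.77715.
Result = 0.0613·7.43·(-0.01745) / (0.201·(-0.77715)) = +0.050887 rad/s; magnitude 0.050887 rad/s.

0.0509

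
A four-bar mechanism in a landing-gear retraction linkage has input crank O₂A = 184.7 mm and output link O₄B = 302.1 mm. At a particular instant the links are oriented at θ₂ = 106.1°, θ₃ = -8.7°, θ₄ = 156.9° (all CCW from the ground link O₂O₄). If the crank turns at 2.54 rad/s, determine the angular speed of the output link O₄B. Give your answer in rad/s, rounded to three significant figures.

5.67

ω₂ = 2.54 rad/s
Differentiating the loop-closure r₂e^{iθ₂}+r₃e^{iθ₃}=r₁+r₄e^{iθ₄} gives r₂ω₂e^{iθ₂}+r₃ω₃e^{iθ₃}=r₄ω₄e^{iθ₄}.
Eliminating the other unknown: ω₄ = r₂ω₂ sin(θ₂−θ₃) / [r₄ sin(θ₄−θ₃)].
Numerator sine = +0.90778; denominator sine = +0.24869.
Result = 0.1847·2.54·(+0.90778) / (0.3021·(+0.24869)) = +5.6685 rad/s; magnitude 5.6685 rad/s.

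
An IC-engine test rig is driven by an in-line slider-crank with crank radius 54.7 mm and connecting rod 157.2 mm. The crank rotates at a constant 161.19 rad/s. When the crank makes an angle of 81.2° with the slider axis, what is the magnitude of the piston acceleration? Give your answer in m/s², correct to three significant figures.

283

ω = 161.2 rad/s
x(θ) = r cosθ + √(L² − r² sin²θ); with ω constant, a = ω²·d²x/dθ².
d²x/dθ² = −r cosθ − r²(cos2θ)/√u − r⁴ sin²2θ/(4u^{3/2}),  u = L² − r² sin²θ = 0.0217898 m².
Substituting r = 0.0547 m, L = 0.1572 m, θ = 81.2°: d²x/dθ² = +0.010889 m.
a = ω²·d²x/dθ² = (161.2)²·(+0.010889) = +282.92 m/s²;  |a| = 282.92 m/s².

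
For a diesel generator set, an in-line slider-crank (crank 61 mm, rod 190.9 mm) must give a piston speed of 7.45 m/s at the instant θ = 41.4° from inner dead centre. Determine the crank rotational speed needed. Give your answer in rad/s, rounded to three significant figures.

For an in-line slider-crank, |v_piston| = rω|sinθ|·[1 + r cosθ/√(L² − r² sin²θ)].
With r = 0.061 m, L = 0.1909 m, θ = 41.4°: the bracketed kinematic factor |dx/dθ| = 0.050233 m.
ω = v/|dx/dθ| = 7.45/0.050233 = 148.31 rad/s.

148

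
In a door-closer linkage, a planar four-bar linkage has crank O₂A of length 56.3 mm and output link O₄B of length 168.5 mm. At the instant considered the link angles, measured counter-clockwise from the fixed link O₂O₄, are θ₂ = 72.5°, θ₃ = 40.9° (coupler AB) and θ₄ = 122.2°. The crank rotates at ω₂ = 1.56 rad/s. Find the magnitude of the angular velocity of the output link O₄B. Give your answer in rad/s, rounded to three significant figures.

0.276

ω₂ = 1.56 rad/s
Differentiating the loop-closure r₂e^{iθ₂}+r₃e^{iθ₃}=r₁+r₄e^{iθ₄} gives r₂ω₂e^{iθ₂}+r₃ω₃e^{iθ₃}=r₄ω₄e^{iθ₄}.
Eliminating the other unknown: ω₄ = r₂ω₂ sin(θ₂−θ₃) / [r₄ sin(θ₄−θ₃)].
Numerator sine = +0.52399; denominator sine = +0.98849.
Result = 0.0563·1.56·(+0.52399) / (0.1685·(+0.98849)) = +0.2763 rad/s; magnitude 0.2763 rad/s.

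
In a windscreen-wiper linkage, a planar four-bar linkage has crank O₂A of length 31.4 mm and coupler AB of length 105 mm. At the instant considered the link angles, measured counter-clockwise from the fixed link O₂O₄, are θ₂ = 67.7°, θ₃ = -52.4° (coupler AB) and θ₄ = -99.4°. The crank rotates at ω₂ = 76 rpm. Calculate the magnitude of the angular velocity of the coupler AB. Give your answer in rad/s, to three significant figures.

0.727

ω₂ = 7.959 rad/s (from 76 rpm).
Differentiating the loop-closure r₂e^{iθ₂}+r₃e^{iθ₃}=r₁+r₄e^{iθ₄} gives r₂ω₂e^{iθ₂}+r₃ω₃e^{iθ₃}=r₄ω₄e^{iθ₄}.
Eliminating the other unknown: ω₃ = r₂ω₂ sin(θ₄−θ₂) / [r₃ sin(θ₃−θ₄)].
Numerator sine = -0.22325; denominator sine = +0.73135.
Result = 0.0314·7.959·(-0.22325) / (0.105·(+0.73135)) = -0.72652 rad/s; magnitude 0.72652 rad/s.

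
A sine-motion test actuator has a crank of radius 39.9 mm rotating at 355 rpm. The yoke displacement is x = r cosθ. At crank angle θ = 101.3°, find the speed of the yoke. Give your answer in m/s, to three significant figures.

1.45

ω = 37.18 rad/s (from 355 rpm).
x = r cosθ ⇒ ẋ = −rω sinθ.
|v| = rω|sinθ| = 0.0399·37.18·|sin 101.3°| = 1.4545 m/s.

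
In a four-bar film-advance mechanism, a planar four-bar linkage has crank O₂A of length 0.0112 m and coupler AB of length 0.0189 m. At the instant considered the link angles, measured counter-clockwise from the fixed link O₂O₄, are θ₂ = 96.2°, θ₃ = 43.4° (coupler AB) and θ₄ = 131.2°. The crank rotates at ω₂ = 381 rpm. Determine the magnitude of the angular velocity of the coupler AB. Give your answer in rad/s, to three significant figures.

ω₂ = 39.9 rad/s (from 381 rpm).
Differentiating the loop-closure r₂e^{iθ₂}+r₃e^{iθ₃}=r₁+r₄e^{iθ₄} gives r₂ω₂e^{iθ₂}+r₃ω₃e^{iθ₃}=r₄ω₄e^{iθ₄}.
Eliminating the other unknown: ω₃ = r₂ω₂ sin(θ₄−θ₂) / [r₃ sin(θ₃−θ₄)].
Numerator sine = +0.57358; denominator sine = -0.99926.
Result = 0.0112·39.9·(+0.57358) / (0.0189·(-0.99926)) = -13.571 rad/s; magnitude 13.571 rad/s.

13.6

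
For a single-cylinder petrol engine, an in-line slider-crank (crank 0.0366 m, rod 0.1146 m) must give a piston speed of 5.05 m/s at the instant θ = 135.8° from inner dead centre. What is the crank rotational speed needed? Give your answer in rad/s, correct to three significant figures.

259

For an in-line slider-crank, |v_piston| = rω|sinθ|·[1 + r cosθ/√(L² − r² sin²θ)].
With r = 0.0366 m, L = 0.1146 m, θ = 135.8°: the bracketed kinematic factor |dx/dθ| = 0.019524 m.
ω = v/|dx/dθ| = 5.05/0.019524 = 258.66 rad/s.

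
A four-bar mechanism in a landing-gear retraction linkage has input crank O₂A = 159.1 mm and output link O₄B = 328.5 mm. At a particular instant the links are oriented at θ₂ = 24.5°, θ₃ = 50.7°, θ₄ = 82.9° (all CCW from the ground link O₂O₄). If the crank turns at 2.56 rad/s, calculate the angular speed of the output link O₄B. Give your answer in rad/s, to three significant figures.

ω₂ = 2.56 rad/s
Differentiating the loop-closure r₂e^{iθ₂}+r₃e^{iθ₃}=r₁+r₄e^{iθ₄} gives r₂ω₂e^{iθ₂}+r₃ω₃e^{iθ₃}=r₄ω₄e^{iθ₄}.
Eliminating the other unknown: ω₄ = r₂ω₂ sin(θ₂−θ₃) / [r₄ sin(θ₄−θ₃)].
Numerator sine = -0.44151; denominator sine = +0.53288.
Result = 0.1591·2.56·(-0.44151) / (0.3285·(+0.53288)) = -1.0273 rad/s; magnitude 1.0273 rad/s.

1.03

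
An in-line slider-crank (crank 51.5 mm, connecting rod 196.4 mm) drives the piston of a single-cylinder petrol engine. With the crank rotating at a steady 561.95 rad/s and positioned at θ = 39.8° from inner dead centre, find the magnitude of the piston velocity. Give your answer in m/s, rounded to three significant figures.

22.3

ω = 562 rad/s
For an in-line slider-crank, x = r cosθ + √(L² − r² sin²θ), so v = −rω sinθ·[1 + r cosθ/√(L² − r² sin²θ)].
With r = 0.0515 m, L = 0.1964 m, θ = 39.8°: √(L² − r² sin²θ) = 0.19361 m.
v = −0.0515·562·0.64011·[1 + 0.0515·0.76828/0.19361] = -22.311 m/s.
|v| = 22.311 m/s.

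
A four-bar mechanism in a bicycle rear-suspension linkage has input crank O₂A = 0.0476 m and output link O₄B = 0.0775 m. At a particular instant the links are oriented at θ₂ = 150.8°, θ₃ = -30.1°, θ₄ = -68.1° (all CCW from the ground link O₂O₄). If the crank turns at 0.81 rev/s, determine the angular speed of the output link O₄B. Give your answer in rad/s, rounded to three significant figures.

0.0797

ω₂ = 5.089 rad/s (from 0.81 rev/s).
Differentiating the loop-closure r₂e^{iθ₂}+r₃e^{iθ₃}=r₁+r₄e^{iθ₄} gives r₂ω₂e^{iθ₂}+r₃ω₃e^{iθ₃}=r₄ω₄e^{iθ₄}.
Eliminating the other unknown: ω₄ = r₂ω₂ sin(θ₂−θ₃) / [r₄ sin(θ₄−θ₃)].
Numerator sine = -0.01571; denominator sine = -0.61566.
Result = 0.0476·5.089·(-0.01571) / (0.0775·(-0.61566)) = +0.07975 rad/s; magnitude 0.07975 rad/s.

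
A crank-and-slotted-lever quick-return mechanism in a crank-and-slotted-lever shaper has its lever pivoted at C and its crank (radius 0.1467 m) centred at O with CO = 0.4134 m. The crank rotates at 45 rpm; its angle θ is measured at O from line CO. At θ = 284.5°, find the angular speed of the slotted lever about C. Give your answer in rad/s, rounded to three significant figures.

ω = 4.712 rad/s (from 45 rpm).
Crank pin A relative to C: A = (d + r cosθ, r sinθ); lever angle φ = atan2(r sinθ, d + r cosθ).
Differentiating tanφ: φ̇ = rω(d cosθ + r)/(d² + r² + 2dr cosθ).
d² + r² + 2dr cosθ = |CA|² = 0.222789 m²;  d cosθ + r = +0.25021 m.
|ω_lever| = |0.1467·4.712·+0.25021| / 0.222789 = 0.77638 rad/s.

0.776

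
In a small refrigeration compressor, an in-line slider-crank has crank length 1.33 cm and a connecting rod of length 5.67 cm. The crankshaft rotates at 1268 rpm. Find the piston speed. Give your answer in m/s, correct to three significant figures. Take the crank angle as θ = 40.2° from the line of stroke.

1.35

ω = 2π·1268/60 = 132.8 rad/s
For an in-line slider-crank, x = r cosθ + √(L² − r² sin²θ), so v = −rω sinθ·[1 + r cosθ/√(L² − r² sin²θ)].
With r = 0.0133 m, L = 0.0567 m, θ = 40.2°: √(L² − r² sin²θ) = 0.056046 m.
v = −0.0133·132.8·0.64546·[1 + 0.0133·0.76380/0.056046] = -1.3465 m/s.
|v| = 1.3465 m/s.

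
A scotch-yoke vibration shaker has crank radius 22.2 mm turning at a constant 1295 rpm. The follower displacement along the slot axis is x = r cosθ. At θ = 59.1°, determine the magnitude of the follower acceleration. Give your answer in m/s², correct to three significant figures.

210

ω = 135.6 rad/s (from 1295 rpm).
x = r cosθ ⇒ ẍ = −rω² cosθ (ω constant).
|a| = rω²|cosθ| = 0.0222·(135.6)²·|cos 59.1°| = 209.66 m/s².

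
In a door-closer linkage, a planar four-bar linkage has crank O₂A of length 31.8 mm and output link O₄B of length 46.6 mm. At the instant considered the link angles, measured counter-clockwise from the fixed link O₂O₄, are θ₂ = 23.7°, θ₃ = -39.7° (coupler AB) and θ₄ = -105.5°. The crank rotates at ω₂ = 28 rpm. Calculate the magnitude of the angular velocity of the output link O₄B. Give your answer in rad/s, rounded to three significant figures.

1.96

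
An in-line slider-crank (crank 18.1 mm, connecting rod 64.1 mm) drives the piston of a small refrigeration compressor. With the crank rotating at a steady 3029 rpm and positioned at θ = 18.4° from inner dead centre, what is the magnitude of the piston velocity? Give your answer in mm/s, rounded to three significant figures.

2300

ω = 2π·3029/60 = 317.2 rad/s
For an in-line slider-crank, x = r cosθ + √(L² − r² sin²θ), so v = −rω sinθ·[1 + r cosθ/√(L² − r² sin²θ)].
With r = 0.0181 m, L = 0.0641 m, θ = 18.4°: √(L² − r² sin²θ) = 0.063845 m.
v = −0.0181·317.2·0.31565·[1 + 0.0181·0.94888/0.063845] = -2.2997 m/s.
|v| = 2.2997 m/s = 2299.7 mm/s.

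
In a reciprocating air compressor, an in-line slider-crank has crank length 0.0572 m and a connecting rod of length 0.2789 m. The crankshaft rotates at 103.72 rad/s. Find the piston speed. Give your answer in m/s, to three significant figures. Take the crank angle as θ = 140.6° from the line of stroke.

3.16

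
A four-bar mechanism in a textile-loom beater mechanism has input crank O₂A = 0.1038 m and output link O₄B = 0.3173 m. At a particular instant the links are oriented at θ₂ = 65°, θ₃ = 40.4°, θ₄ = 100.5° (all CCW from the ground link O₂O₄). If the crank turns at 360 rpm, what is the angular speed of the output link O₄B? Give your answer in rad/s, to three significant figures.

ω₂ = 37.7 rad/s (from 360 rpm).
Differentiating the loop-closure r₂e^{iθ₂}+r₃e^{iθ₃}=r₁+r₄e^{iθ₄} gives r₂ω₂e^{iθ₂}+r₃ω₃e^{iθ₃}=r₄ω₄e^{iθ₄}.
Eliminating the other unknown: ω₄ = r₂ω₂ sin(θ₂−θ₃) / [r₄ sin(θ₄−θ₃)].
Numerator sine = +0.41628; denominator sine = +0.86690.
Result = 0.1038·37.7·(+0.41628) / (0.3173·(+0.86690)) = +5.9221 rad/s; magnitude 5.9221 rad/s.

5.92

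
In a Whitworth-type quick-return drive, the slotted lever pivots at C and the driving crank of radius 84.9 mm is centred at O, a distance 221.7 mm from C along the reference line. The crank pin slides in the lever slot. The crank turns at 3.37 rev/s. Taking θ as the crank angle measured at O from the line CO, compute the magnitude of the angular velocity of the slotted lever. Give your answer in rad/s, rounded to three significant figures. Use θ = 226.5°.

ω = 21.17 rad/s (from 3.37 rev/s).
Crank pin A relative to C: A = (d + r cosθ, r sinθ); lever angle φ = atan2(r sinθ, d + r cosθ).
Differentiating tanφ: φ̇ = rω(d cosθ + r)/(d² + r² + 2dr cosθ).
d² + r² + 2dr cosθ = |CA|² = 0.030446 m²;  d cosθ + r = -0.067708 m.
|ω_lever| = |0.0849·21.17·-0.067708| / 0.030446 = 3.9979 rad/s.

4.00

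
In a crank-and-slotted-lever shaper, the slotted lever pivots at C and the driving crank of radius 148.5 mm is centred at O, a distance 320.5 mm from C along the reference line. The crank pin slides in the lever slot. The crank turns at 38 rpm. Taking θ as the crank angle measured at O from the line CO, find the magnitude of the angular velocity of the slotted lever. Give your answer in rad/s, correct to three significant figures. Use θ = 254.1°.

0.363

ω = 3.979 rad/s (from 38 rpm).
Crank pin A relative to C: A = (d + r cosθ, r sinθ); lever angle φ = atan2(r sinθ, d + r cosθ).
Differentiating tanφ: φ̇ = rω(d cosθ + r)/(d² + r² + 2dr cosθ).
d² + r² + 2dr cosθ = |CA|² = 0.0986947 m²;  d cosθ + r = +0.060696 m.
|ω_lever| = |0.1485·3.979·+0.060696| / 0.0986947 = 0.36342 rad/s.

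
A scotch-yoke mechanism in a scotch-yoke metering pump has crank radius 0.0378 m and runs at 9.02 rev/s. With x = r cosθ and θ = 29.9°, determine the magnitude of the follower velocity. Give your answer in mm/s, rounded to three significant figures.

ω = 56.67 rad/s (from 9.02 rev/s).
x = r cosθ ⇒ ẋ = −rω sinθ.
|v| = rω|sinθ| = 0.0378·56.67·|sin 29.9°| = 1.0679 m/s = 1067.9 mm/s.

1070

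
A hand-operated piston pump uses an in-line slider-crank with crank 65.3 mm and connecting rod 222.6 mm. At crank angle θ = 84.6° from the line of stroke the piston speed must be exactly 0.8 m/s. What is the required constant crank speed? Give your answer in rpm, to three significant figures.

For an in-line slider-crank, |v_piston| = rω|sinθ|·[1 + r cosθ/√(L² − r² sin²θ)].
With r = 0.0653 m, L = 0.2226 m, θ = 84.6°: the bracketed kinematic factor |dx/dθ| = 0.066887 m.
ω = v/|dx/dθ| = 0.8/0.066887 = 11.961 rad/s.
N = 60ω/(2π) = 114.21 rpm.

114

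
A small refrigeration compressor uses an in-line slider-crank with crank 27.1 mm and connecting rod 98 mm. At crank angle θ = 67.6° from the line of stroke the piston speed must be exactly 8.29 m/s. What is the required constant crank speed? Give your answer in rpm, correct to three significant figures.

For an in-line slider-crank, |v_piston| = rω|sinθ|·[1 + r cosθ/√(L² − r² sin²θ)].
With r = 0.0271 m, L = 0.098 m, θ = 67.6°: the bracketed kinematic factor |dx/dθ| = 0.027786 m.
ω = v/|dx/dθ| = 8.29/0.027786 = 298.35 rad/s.
N = 60ω/(2π) = 2849 rpm.

2850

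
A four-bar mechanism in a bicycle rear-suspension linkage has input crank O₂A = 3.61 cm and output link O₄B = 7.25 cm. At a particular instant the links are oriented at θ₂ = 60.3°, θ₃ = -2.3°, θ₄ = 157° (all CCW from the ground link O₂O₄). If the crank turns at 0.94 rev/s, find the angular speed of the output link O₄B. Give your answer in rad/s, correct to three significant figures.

7.39

ω₂ = 5.906 rad/s (from 0.94 rev/s).
Differentiating the loop-closure r₂e^{iθ₂}+r₃e^{iθ₃}=r₁+r₄e^{iθ₄} gives r₂ω₂e^{iθ₂}+r₃ω₃e^{iθ₃}=r₄ω₄e^{iθ₄}.
Eliminating the other unknown: ω₄ = r₂ω₂ sin(θ₂−θ₃) / [r₄ sin(θ₄−θ₃)].
Numerator sine = +0.88782; denominator sine = +0.35347.
Result = 0.0361·5.906·(+0.88782) / (0.0725·(+0.35347)) = +7.3865 rad/s; magnitude 7.3865 rad/s.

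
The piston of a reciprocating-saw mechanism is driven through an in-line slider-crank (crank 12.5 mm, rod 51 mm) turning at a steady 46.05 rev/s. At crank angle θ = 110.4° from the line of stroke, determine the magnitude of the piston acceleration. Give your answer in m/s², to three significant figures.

ω = 2π·46 = 289.3 rad/s
x(θ) = r cosθ + √(L² − r² sin²θ); with ω constant, a = ω²·d²x/dθ².
d²x/dθ² = −r cosθ − r²(cos2θ)/√u − r⁴ sin²2θ/(4u^{3/2}),  u = L² − r² sin²θ = 0.00246373 m².
Substituting r = 0.0125 m, L = 0.051 m, θ = 110.4°: d²x/dθ² = +0.0067188 m.
a = ω²·d²x/dθ² = (289.3)²·(+0.0067188) = +562.48 m/s²;  |a| = 562.48 m/s².

562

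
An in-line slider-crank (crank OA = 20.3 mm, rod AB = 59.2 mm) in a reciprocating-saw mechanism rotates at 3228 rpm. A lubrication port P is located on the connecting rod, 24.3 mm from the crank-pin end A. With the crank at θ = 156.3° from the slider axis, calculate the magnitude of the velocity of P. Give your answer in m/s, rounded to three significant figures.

4.41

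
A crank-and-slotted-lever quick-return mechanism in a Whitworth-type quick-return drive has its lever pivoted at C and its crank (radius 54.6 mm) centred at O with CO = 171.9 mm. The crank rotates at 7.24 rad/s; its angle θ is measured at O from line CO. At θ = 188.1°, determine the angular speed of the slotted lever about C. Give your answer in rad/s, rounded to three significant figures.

ω = 7.24 rad/s
Crank pin A relative to C: A = (d + r cosθ, r sinθ); lever angle φ = atan2(r sinθ, d + r cosθ).
Differentiating tanφ: φ̇ = rω(d cosθ + r)/(d² + r² + 2dr cosθ).
d² + r² + 2dr cosθ = |CA|² = 0.0139466 m²;  d cosθ + r = -0.11559 m.
|ω_lever| = |0.0546·7.24·-0.11559| / 0.0139466 = 3.2762 rad/s.

3.28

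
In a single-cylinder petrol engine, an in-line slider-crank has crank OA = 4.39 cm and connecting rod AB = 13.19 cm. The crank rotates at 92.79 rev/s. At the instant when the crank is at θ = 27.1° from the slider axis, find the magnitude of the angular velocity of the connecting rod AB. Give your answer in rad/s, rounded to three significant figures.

ω = 583 rad/s (converted from 92.79 rev/s).
The rod makes angle φ with the slider axis where L sinφ = r sinθ; differentiating, L cosφ·φ̇ = r ω cosθ.
L cosφ = √(L² − r² sin²θ) = 0.13038 m.
|ω_rod| = r ω |cosθ| / √(L² − r² sin²θ) = 0.0439·583·0.89021/0.13038 = 174.76 rad/s.

175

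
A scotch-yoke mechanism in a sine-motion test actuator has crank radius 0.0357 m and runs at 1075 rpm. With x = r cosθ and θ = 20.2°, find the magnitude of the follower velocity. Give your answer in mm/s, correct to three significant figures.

1390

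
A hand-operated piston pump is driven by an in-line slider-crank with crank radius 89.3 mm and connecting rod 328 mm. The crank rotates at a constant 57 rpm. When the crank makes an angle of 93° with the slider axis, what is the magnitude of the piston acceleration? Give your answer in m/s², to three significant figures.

ω = 2π·57/60 = 5.969 rad/s
x(θ) = r cosθ + √(L² − r² sin²θ); with ω constant, a = ω²·d²x/dθ².
d²x/dθ² = −r cosθ − r²(cos2θ)/√u − r⁴ sin²2θ/(4u^{3/2}),  u = L² − r² sin²θ = 0.0996314 m².
Substituting r = 0.0893 m, L = 0.328 m, θ = 93°: d²x/dθ² = +0.029794 m.
a = ω²·d²x/dθ² = (5.969)²·(+0.029794) = +1.0615 m/s²;  |a| = 1.0615 m/s².

1.06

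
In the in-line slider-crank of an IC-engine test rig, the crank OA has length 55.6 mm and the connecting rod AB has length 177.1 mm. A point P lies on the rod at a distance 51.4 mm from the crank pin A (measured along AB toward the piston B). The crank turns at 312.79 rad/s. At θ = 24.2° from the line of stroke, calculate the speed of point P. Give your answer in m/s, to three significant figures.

13.7

ω = 312.8 rad/s.  Crank-pin speed |V_A| = rω = 17.391 m/s, perpendicular to OA.
Rod angle: sinφ = −(r/L) sinθ ⇒ φ = -7.394°; ω_rod = −rω cosθ/√(L²−r²sin²θ) = -90.321 rad/s.
V_P = V_A + ω_rod × AP, with AP = 0.0514 m along the rod.
Components: V_Px = −rω sinθ − a·ω_rod·sinφ = -7.7265 m/s;  V_Py = rω cosθ + a·ω_rod·cosφ = +11.259 m/s.
|V_P| = √(V_Px² + V_Py²) = 13.655 m/s.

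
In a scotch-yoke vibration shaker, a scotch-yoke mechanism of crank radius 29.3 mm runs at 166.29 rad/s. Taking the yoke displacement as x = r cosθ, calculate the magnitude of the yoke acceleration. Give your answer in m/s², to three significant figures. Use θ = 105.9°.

ω = 166.3 rad/s
x = r cosθ ⇒ ẍ = −rω² cosθ (ω constant).
|a| = rω²|cosθ| = 0.0293·(166.3)²·|cos 105.9°| = 221.97 m/s².

222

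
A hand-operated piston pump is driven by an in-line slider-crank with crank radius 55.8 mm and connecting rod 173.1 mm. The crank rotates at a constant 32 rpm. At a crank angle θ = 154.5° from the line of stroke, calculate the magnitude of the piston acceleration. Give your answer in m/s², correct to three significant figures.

0.434

ω = 2π·32/60 = 3.351 rad/s
x(θ) = r cosθ + √(L² − r² sin²θ); with ω constant, a = ω²·d²x/dθ².
d²x/dθ² = −r cosθ − r²(cos2θ)/√u − r⁴ sin²2θ/(4u^{3/2}),  u = L² − r² sin²θ = 0.0293865 m².
Substituting r = 0.0558 m, L = 0.1731 m, θ = 154.5°: d²x/dθ² = +0.038643 m.
a = ω²·d²x/dθ² = (3.351)²·(+0.038643) = +0.43394 m/s²;  |a| = 0.43394 m/s².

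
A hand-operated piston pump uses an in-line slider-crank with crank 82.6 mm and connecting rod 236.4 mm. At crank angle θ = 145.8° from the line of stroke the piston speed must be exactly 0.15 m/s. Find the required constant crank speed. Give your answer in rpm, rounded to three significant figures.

43.7

For an in-line slider-crank, |v_piston| = rω|sinθ|·[1 + r cosθ/√(L² − r² sin²θ)].
With r = 0.0826 m, L = 0.2364 m, θ = 145.8°: the bracketed kinematic factor |dx/dθ| = 0.032744 m.
ω = v/|dx/dθ| = 0.15/0.032744 = 4.5809 rad/s.
N = 60ω/(2π) = 43.745 rpm.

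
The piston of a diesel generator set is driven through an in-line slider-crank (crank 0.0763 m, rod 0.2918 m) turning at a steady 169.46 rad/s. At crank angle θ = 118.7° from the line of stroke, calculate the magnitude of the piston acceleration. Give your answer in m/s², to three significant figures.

1360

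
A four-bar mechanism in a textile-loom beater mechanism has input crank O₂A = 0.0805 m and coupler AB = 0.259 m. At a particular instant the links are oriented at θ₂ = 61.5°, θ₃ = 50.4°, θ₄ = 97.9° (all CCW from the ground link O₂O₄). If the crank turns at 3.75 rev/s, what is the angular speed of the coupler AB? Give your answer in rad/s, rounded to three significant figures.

5.89

ω₂ = 23.56 rad/s (from 3.75 rev/s).
Differentiating the loop-closure r₂e^{iθ₂}+r₃e^{iθ₃}=r₁+r₄e^{iθ₄} gives r₂ω₂e^{iθ₂}+r₃ω₃e^{iθ₃}=r₄ω₄e^{iθ₄}.
Eliminating the other unknown: ω₃ = r₂ω₂ sin(θ₄−θ₂) / [r₃ sin(θ₃−θ₄)].
Numerator sine = +0.59342; denominator sine = -0.73728.
Result = 0.0805·23.56·(+0.59342) / (0.259·(-0.73728)) = -5.8944 rad/s; magnitude 5.8944 rad/s.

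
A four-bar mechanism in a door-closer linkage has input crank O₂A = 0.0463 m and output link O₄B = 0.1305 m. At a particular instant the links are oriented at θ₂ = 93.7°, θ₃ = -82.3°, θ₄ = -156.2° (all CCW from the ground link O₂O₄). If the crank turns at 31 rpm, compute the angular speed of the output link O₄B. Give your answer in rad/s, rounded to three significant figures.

0.0836

ω₂ = 3.246 rad/s (from 31 rpm).
Differentiating the loop-closure r₂e^{iθ₂}+r₃e^{iθ₃}=r₁+r₄e^{iθ₄} gives r₂ω₂e^{iθ₂}+r₃ω₃e^{iθ₃}=r₄ω₄e^{iθ₄}.
Eliminating the other unknown: ω₄ = r₂ω₂ sin(θ₂−θ₃) / [r₄ sin(θ₄−θ₃)].
Numerator sine = +0.06976; denominator sine = -0.96078.
Result = 0.0463·3.246·(+0.06976) / (0.1305·(-0.96078)) = -0.083622 rad/s; magnitude 0.083622 rad/s.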